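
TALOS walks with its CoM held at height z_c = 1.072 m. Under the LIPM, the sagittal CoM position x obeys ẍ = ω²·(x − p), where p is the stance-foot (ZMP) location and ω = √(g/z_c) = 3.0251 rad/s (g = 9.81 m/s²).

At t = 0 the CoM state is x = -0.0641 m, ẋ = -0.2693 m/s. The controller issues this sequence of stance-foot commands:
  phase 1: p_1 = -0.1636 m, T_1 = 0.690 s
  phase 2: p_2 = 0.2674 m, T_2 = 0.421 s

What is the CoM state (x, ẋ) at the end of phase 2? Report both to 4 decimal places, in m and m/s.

x = -0.4088, ẋ = -1.7004

phase 1: p=-0.1636, T=0.690, ωT=2.087319, cosh=4.093644, sinh=3.969625; start (x,ẋ)=(-0.064100, -0.269300) → end (x,ẋ)=(-0.109666, 0.092429)
phase 2: p=0.2674, T=0.421, ωT=1.273567, cosh=1.926704, sinh=1.646873; start (x,ẋ)=(-0.109666, 0.092429) → end (x,ẋ)=(-0.408776, -1.700442)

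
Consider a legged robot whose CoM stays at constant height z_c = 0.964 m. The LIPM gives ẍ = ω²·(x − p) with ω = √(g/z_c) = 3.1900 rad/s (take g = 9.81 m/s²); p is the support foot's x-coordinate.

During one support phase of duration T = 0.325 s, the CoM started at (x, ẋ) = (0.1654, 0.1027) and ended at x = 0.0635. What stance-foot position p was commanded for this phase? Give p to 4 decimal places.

p = 0.4065

ωT = 3.1900·0.325 = 1.036750; cosh(ωT) = 1.587321, sinh(ωT) = 1.232716
x(T) = p + (x₀−p)·cosh(ωT) + (ẋ₀/ω)·sinh(ωT) ⇒ p·(1 − cosh) = x(T) − x₀·cosh − (ẋ₀/ω)·sinh
numerator   = 0.0635 − (0.1654)·1.587321 − (0.1027/3.1900)·1.232716 = -0.238729
denominator = 1 − 1.587321 = -0.587321
p = -0.238729 / -0.587321 = 0.4065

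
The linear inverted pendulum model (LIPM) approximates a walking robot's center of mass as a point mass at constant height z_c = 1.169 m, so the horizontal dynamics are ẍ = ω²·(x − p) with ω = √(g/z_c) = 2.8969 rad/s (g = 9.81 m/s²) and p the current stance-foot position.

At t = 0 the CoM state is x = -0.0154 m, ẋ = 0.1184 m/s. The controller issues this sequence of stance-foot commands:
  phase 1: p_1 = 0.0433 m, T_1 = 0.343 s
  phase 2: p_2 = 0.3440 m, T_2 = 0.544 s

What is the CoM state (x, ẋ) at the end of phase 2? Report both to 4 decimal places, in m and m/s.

phase 1: p=0.0433, T=0.343, ωT=0.993637, cosh=1.535634, sinh=1.165406; start (x,ẋ)=(-0.015400, 0.118400) → end (x,ẋ)=(0.000790, -0.016356)
phase 2: p=0.3440, T=0.544, ωT=1.575914, cosh=2.520988, sinh=2.314169; start (x,ẋ)=(0.000790, -0.016356) → end (x,ẋ)=(-0.534294, -2.342085)

x = -0.5343, ẋ = -2.3421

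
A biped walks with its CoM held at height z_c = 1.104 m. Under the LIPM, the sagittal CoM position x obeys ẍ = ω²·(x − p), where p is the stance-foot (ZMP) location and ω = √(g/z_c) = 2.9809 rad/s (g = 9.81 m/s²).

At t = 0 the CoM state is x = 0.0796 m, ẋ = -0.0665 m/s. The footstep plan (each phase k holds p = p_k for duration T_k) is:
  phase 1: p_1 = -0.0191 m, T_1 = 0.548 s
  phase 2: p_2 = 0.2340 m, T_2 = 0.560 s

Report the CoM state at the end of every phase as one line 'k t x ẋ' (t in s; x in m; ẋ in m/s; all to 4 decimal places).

1 0.5480 0.1883 0.5480
2 1.1080 0.5791 1.1576

phase 1: p=-0.0191, T=0.548, ωT=1.633533, cosh=2.658589, sinh=2.463351; start (x,ẋ)=(0.079600, -0.066500) → end (x,ẋ)=(0.188349, 0.547958)
phase 2: p=0.2340, T=0.560, ωT=1.669304, cosh=2.748425, sinh=2.560047; start (x,ẋ)=(0.188349, 0.547958) → end (x,ẋ)=(0.579126, 1.157645)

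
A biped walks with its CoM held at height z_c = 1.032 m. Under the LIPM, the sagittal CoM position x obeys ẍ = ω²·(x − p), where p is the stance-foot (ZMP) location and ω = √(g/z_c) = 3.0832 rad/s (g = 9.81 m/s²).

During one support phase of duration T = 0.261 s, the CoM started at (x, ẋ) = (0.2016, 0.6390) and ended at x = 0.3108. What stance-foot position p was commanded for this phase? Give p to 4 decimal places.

ωT = 3.0832·0.261 = 0.804715; cosh(ωT) = 1.341637, sinh(ωT) = 0.894422
x(T) = p + (x₀−p)·cosh(ωT) + (ẋ₀/ω)·sinh(ωT) ⇒ p·(1 − cosh) = x(T) − x₀·cosh − (ẋ₀/ω)·sinh
numerator   = 0.3108 − (0.2016)·1.341637 − (0.6390/3.0832)·0.894422 = -0.145045
denominator = 1 − 1.341637 = -0.341637
p = -0.145045 / -0.341637 = 0.4246

p = 0.4246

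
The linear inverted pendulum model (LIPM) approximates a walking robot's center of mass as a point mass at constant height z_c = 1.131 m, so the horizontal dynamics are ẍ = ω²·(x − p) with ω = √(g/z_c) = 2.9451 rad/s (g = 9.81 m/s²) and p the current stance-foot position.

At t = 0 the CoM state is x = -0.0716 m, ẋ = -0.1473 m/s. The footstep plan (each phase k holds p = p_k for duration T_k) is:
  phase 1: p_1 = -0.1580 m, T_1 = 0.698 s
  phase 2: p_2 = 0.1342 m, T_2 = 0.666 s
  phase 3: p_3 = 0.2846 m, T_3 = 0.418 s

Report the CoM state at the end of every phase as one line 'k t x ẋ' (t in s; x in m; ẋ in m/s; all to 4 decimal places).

phase 1: p=-0.1580, T=0.698, ωT=2.055680, cosh=3.970076, sinh=3.842070; start (x,ẋ)=(-0.071600, -0.147300) → end (x,ẋ)=(-0.007148, 0.392848)
phase 2: p=0.1342, T=0.666, ωT=1.961437, cosh=3.625095, sinh=3.484439; start (x,ẋ)=(-0.007148, 0.392848) → end (x,ẋ)=(0.086592, -0.026401)
phase 3: p=0.2846, T=0.418, ωT=1.231052, cosh=1.858408, sinh=1.566422; start (x,ẋ)=(0.086592, -0.026401) → end (x,ẋ)=(-0.097421, -0.962527)

1 0.6980 -0.0071 0.3928
2 1.3640 0.0866 -0.0264
3 1.7820 -0.0974 -0.9625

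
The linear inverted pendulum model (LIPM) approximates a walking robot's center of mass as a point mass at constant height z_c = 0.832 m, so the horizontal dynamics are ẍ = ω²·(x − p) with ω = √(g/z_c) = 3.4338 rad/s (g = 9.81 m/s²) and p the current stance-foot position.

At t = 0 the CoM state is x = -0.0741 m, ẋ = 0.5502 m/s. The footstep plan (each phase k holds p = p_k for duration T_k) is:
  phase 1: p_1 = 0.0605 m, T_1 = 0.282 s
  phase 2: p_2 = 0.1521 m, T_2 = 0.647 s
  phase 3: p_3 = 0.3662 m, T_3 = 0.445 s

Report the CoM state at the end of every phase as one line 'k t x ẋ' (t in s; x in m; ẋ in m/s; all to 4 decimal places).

phase 1: p=0.0605, T=0.282, ωT=0.968332, cosh=1.506632, sinh=1.126915; start (x,ẋ)=(-0.074100, 0.550200) → end (x,ẋ)=(0.038274, 0.308100)
phase 2: p=0.1521, T=0.647, ωT=2.221669, cosh=4.665568, sinh=4.557140; start (x,ẋ)=(0.038274, 0.308100) → end (x,ẋ)=(0.029929, -0.343725)
phase 3: p=0.3662, T=0.445, ωT=1.528041, cosh=2.413049, sinh=2.196089; start (x,ẋ)=(0.029929, -0.343725) → end (x,ẋ)=(-0.665069, -3.365224)

1 0.2820 0.0383 0.3081
2 0.9290 0.0299 -0.3437
3 1.3740 -0.6651 -3.3652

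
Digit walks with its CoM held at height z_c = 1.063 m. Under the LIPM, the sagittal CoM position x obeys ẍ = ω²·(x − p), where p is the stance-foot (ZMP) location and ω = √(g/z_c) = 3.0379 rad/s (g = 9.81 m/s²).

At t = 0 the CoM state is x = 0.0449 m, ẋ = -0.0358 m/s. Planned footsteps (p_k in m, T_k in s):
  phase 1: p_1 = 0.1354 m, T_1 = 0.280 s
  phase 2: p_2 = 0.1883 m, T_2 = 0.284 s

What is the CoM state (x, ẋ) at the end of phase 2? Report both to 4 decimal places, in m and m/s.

phase 1: p=0.1354, T=0.280, ωT=0.850612, cosh=1.384116, sinh=0.956963; start (x,ẋ)=(0.044900, -0.035800) → end (x,ẋ)=(-0.001140, -0.312649)
phase 2: p=0.1883, T=0.284, ωT=0.862764, cosh=1.395847, sinh=0.973853; start (x,ẋ)=(-0.001140, -0.312649) → end (x,ẋ)=(-0.176354, -0.996862)

x = -0.1764, ẋ = -0.9969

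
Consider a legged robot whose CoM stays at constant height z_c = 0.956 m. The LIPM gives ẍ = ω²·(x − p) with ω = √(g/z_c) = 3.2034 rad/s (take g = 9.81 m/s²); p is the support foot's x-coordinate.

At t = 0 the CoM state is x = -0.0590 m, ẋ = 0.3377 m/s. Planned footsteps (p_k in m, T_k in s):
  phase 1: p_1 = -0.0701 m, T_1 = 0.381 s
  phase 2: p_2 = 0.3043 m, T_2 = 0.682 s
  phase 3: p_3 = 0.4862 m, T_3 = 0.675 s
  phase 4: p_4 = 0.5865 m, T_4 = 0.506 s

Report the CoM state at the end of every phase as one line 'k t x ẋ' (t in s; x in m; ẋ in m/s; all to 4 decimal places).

phase 1: p=-0.0701, T=0.381, ωT=1.220495, cosh=1.841975, sinh=1.546891; start (x,ẋ)=(-0.059000, 0.337700) → end (x,ẋ)=(0.113418, 0.677039)
phase 2: p=0.3043, T=0.682, ωT=2.184719, cosh=4.500329, sinh=4.387820; start (x,ẋ)=(0.113418, 0.677039) → end (x,ẋ)=(0.372634, 0.363872)
phase 3: p=0.4862, T=0.675, ωT=2.162295, cosh=4.403061, sinh=4.288000; start (x,ẋ)=(0.372634, 0.363872) → end (x,ẋ)=(0.473235, 0.042192)
phase 4: p=0.5865, T=0.506, ωT=1.620920, cosh=2.627730, sinh=2.430013; start (x,ẋ)=(0.473235, 0.042192) → end (x,ẋ)=(0.320875, -0.770822)

1 0.3810 0.1134 0.6770
2 1.0630 0.3726 0.3639
3 1.7380 0.4732 0.0422
4 2.2440 0.3209 -0.7708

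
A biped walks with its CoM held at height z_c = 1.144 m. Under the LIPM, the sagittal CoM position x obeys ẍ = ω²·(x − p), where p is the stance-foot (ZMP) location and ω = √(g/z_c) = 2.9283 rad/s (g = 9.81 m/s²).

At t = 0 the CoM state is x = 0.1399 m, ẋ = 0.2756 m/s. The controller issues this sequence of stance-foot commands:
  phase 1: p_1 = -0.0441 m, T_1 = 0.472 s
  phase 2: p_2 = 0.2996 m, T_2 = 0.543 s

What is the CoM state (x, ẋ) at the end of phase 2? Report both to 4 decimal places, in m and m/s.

x = 2.1406, ẋ = 5.5829

phase 1: p=-0.0441, T=0.472, ωT=1.382158, cosh=2.117262, sinh=1.866225; start (x,ẋ)=(0.139900, 0.275600) → end (x,ẋ)=(0.521118, 1.589053)
phase 2: p=0.2996, T=0.543, ωT=1.590067, cosh=2.553994, sinh=2.350083; start (x,ẋ)=(0.521118, 1.589053) → end (x,ẋ)=(2.140637, 5.582863)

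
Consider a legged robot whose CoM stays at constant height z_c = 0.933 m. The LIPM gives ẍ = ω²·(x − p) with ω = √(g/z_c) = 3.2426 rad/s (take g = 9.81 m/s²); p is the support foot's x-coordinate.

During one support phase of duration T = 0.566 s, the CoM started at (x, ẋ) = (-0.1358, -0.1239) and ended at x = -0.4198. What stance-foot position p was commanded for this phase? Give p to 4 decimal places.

p = -0.0602

ωT = 3.2426·0.566 = 1.835312; cosh(ωT) = 3.213325, sinh(ωT) = 3.053761
x(T) = p + (x₀−p)·cosh(ωT) + (ẋ₀/ω)·sinh(ωT) ⇒ p·(1 − cosh) = x(T) − x₀·cosh − (ẋ₀/ω)·sinh
numerator   = -0.4198 − (-0.1358)·3.213325 − (-0.1239/3.2426)·3.053761 = 0.133254
denominator = 1 − 3.213325 = -2.213325
p = 0.133254 / -2.213325 = -0.0602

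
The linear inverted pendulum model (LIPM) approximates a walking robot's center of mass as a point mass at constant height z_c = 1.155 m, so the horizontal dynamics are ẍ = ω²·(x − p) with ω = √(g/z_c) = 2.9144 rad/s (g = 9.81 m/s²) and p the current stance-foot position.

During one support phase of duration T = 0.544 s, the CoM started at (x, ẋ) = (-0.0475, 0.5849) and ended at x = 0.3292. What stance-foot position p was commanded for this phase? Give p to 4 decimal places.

ωT = 2.9144·0.544 = 1.585434; cosh(ωT) = 2.543133, sinh(ωT) = 2.338274
x(T) = p + (x₀−p)·cosh(ωT) + (ẋ₀/ω)·sinh(ωT) ⇒ p·(1 − cosh) = x(T) − x₀·cosh − (ẋ₀/ω)·sinh
numerator   = 0.3292 − (-0.0475)·2.543133 − (0.5849/2.9144)·2.338274 = -0.019277
denominator = 1 − 2.543133 = -1.543133
p = -0.019277 / -1.543133 = 0.0125

p = 0.0125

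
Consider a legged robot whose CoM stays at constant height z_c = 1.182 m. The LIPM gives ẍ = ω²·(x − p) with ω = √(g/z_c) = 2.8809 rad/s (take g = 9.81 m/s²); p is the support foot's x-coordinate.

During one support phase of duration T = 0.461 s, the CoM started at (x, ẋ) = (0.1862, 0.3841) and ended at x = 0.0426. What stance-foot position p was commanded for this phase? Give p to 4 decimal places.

ωT = 2.8809·0.461 = 1.328095; cosh(ωT) = 2.019414, sinh(ωT) = 1.754433
x(T) = p + (x₀−p)·cosh(ωT) + (ẋ₀/ω)·sinh(ωT) ⇒ p·(1 − cosh) = x(T) − x₀·cosh − (ẋ₀/ω)·sinh
numerator   = 0.0426 − (0.1862)·2.019414 − (0.3841/2.8809)·1.754433 = -0.567327
denominator = 1 − 2.019414 = -1.019414
p = -0.567327 / -1.019414 = 0.5565

p = 0.5565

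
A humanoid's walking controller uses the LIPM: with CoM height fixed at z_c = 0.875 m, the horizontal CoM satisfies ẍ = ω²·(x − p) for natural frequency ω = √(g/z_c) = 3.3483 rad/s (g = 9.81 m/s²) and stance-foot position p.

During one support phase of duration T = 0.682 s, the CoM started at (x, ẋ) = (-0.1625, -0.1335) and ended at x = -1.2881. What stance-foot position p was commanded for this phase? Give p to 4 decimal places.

p = 0.0731

ωT = 3.3483·0.682 = 2.283541; cosh(ωT) = 4.956640, sinh(ωT) = 4.854717
x(T) = p + (x₀−p)·cosh(ωT) + (ẋ₀/ω)·sinh(ωT) ⇒ p·(1 − cosh) = x(T) − x₀·cosh − (ẋ₀/ω)·sinh
numerator   = -1.2881 − (-0.1625)·4.956640 − (-0.1335/3.3483)·4.854717 = -0.289084
denominator = 1 − 4.956640 = -3.956640
p = -0.289084 / -3.956640 = 0.0731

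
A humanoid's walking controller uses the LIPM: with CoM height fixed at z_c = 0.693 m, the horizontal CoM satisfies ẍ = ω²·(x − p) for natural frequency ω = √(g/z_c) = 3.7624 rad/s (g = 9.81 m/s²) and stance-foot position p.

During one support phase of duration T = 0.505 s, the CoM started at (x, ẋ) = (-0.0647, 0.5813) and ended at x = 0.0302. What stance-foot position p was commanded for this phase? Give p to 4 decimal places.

ωT = 3.7624·0.505 = 1.900012; cosh(ωT) = 3.417771, sinh(ωT) = 3.268204
x(T) = p + (x₀−p)·cosh(ωT) + (ẋ₀/ω)·sinh(ωT) ⇒ p·(1 − cosh) = x(T) − x₀·cosh − (ẋ₀/ω)·sinh
numerator   = 0.0302 − (-0.0647)·3.417771 − (0.5813/3.7624)·3.268204 = -0.253616
denominator = 1 − 3.417771 = -2.417771
p = -0.253616 / -2.417771 = 0.1049

p = 0.1049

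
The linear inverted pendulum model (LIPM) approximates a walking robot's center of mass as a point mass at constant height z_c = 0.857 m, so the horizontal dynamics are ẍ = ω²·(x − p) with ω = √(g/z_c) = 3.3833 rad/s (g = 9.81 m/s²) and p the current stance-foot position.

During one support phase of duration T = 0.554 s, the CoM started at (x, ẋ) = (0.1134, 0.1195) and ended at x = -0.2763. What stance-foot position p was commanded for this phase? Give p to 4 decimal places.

p = 0.3284

ωT = 3.3833·0.554 = 1.874348; cosh(ωT) = 3.335013, sinh(ωT) = 3.181558
x(T) = p + (x₀−p)·cosh(ωT) + (ẋ₀/ω)·sinh(ωT) ⇒ p·(1 − cosh) = x(T) − x₀·cosh − (ẋ₀/ω)·sinh
numerator   = -0.2763 − (0.1134)·3.335013 − (0.1195/3.3833)·3.181558 = -0.766865
denominator = 1 − 3.335013 = -2.335013
p = -0.766865 / -2.335013 = 0.3284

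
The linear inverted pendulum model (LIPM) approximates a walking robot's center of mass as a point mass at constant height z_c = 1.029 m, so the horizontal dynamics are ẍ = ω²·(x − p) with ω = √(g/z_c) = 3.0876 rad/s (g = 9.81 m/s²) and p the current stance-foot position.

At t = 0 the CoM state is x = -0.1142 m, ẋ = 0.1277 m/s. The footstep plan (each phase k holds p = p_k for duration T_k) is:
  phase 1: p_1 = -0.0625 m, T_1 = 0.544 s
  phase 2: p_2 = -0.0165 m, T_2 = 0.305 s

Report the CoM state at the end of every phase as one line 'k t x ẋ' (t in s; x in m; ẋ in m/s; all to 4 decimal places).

1 0.5440 -0.0989 -0.0588
2 0.8490 -0.1590 -0.3636

phase 1: p=-0.0625, T=0.544, ωT=1.679654, cosh=2.775070, sinh=2.588632; start (x,ẋ)=(-0.114200, 0.127700) → end (x,ẋ)=(-0.098908, -0.058844)
phase 2: p=-0.0165, T=0.305, ωT=0.941718, cosh=1.477170, sinh=1.087213; start (x,ẋ)=(-0.098908, -0.058844) → end (x,ẋ)=(-0.158951, -0.363556)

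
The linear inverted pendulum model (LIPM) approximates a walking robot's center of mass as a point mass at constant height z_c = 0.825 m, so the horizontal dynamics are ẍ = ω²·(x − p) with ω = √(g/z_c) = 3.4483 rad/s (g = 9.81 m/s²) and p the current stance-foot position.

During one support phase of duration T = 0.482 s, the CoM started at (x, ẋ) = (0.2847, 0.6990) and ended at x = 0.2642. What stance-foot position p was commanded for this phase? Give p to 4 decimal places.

p = 0.5942

ωT = 3.4483·0.482 = 1.662081; cosh(ωT) = 2.730004, sinh(ωT) = 2.540260
x(T) = p + (x₀−p)·cosh(ωT) + (ẋ₀/ω)·sinh(ωT) ⇒ p·(1 − cosh) = x(T) − x₀·cosh − (ẋ₀/ω)·sinh
numerator   = 0.2642 − (0.2847)·2.730004 − (0.6990/3.4483)·2.540260 = -1.027965
denominator = 1 − 2.730004 = -1.730004
p = -1.027965 / -1.730004 = 0.5942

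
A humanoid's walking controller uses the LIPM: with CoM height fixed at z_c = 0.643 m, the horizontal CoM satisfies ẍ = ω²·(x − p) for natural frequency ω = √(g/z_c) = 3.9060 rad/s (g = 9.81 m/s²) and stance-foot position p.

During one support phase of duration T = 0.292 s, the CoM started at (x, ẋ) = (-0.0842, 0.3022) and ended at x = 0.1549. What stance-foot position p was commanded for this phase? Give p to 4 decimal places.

ωT = 3.9060·0.292 = 1.140552; cosh(ωT) = 1.724069, sinh(ωT) = 1.404426
x(T) = p + (x₀−p)·cosh(ωT) + (ẋ₀/ω)·sinh(ωT) ⇒ p·(1 − cosh) = x(T) − x₀·cosh − (ẋ₀/ω)·sinh
numerator   = 0.1549 − (-0.0842)·1.724069 − (0.3022/3.9060)·1.404426 = 0.191409
denominator = 1 − 1.724069 = -0.724069
p = 0.191409 / -0.724069 = -0.2644

p = -0.2644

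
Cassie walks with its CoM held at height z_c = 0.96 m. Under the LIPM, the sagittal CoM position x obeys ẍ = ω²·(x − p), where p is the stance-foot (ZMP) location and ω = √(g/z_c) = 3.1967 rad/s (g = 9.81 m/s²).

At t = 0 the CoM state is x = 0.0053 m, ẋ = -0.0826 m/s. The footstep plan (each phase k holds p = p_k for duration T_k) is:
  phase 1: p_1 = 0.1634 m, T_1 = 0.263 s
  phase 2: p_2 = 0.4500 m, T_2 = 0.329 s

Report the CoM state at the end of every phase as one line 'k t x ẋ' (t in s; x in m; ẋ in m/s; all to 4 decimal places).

1 0.2630 -0.0783 -0.5903
2 0.5920 -0.6305 -3.0703

phase 1: p=0.1634, T=0.263, ωT=0.840732, cosh=1.374729, sinh=0.943334; start (x,ẋ)=(0.005300, -0.082600) → end (x,ẋ)=(-0.078320, -0.590312)
phase 2: p=0.4500, T=0.329, ωT=1.051714, cosh=1.605946, sinh=1.256608; start (x,ẋ)=(-0.078320, -0.590312) → end (x,ẋ)=(-0.630502, -3.070269)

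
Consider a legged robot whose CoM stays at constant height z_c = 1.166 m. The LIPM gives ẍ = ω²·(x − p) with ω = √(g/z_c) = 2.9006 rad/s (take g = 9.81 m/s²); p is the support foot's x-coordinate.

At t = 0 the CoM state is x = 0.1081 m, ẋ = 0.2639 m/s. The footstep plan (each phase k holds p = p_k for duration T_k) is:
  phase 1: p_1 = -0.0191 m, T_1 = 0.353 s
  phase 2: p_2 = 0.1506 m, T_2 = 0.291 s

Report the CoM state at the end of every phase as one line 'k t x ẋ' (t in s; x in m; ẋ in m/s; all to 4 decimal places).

phase 1: p=-0.0191, T=0.353, ωT=1.023912, cosh=1.571626, sinh=1.212439; start (x,ẋ)=(0.108100, 0.263900) → end (x,ẋ)=(0.291120, 0.862089)
phase 2: p=0.1506, T=0.291, ωT=0.844075, cosh=1.377890, sinh=0.947935; start (x,ẋ)=(0.291120, 0.862089) → end (x,ẋ)=(0.625957, 1.574234)

1 0.3530 0.2911 0.8621
2 0.6440 0.6260 1.5742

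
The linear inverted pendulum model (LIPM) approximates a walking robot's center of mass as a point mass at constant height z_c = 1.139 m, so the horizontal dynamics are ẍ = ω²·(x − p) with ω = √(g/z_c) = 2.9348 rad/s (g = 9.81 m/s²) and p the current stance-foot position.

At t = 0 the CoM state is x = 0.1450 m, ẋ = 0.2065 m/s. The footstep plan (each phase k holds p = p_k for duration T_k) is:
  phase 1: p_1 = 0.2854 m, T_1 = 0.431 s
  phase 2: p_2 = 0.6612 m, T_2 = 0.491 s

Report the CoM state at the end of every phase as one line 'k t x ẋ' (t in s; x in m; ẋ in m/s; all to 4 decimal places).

phase 1: p=0.2854, T=0.431, ωT=1.264899, cosh=1.912501, sinh=1.630233; start (x,ẋ)=(0.145000, 0.206500) → end (x,ẋ)=(0.131592, -0.276799)
phase 2: p=0.6612, T=0.491, ωT=1.440987, cosh=2.230778, sinh=1.994084; start (x,ẋ)=(0.131592, -0.276799) → end (x,ẋ)=(-0.708312, -3.716870)

1 0.4310 0.1316 -0.2768
2 0.9220 -0.7083 -3.7169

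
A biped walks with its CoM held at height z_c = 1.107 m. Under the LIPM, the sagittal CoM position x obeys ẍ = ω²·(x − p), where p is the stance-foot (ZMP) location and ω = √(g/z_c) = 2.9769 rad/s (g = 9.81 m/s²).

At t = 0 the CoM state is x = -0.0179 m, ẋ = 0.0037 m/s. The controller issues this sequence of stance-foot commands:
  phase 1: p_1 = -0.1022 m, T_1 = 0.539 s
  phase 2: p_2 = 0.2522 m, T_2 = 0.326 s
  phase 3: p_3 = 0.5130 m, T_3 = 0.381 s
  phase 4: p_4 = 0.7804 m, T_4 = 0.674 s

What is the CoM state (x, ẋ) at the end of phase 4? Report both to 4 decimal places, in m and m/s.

phase 1: p=-0.1022, T=0.539, ωT=1.604549, cosh=2.588298, sinh=2.387318; start (x,ẋ)=(-0.017900, 0.003700) → end (x,ẋ)=(0.118961, 0.608680)
phase 2: p=0.2522, T=0.326, ωT=0.970469, cosh=1.509044, sinh=1.130139; start (x,ẋ)=(0.118961, 0.608680) → end (x,ẋ)=(0.282213, 0.470267)
phase 3: p=0.5130, T=0.381, ωT=1.134199, cosh=1.715181, sinh=1.393501; start (x,ẋ)=(0.282213, 0.470267) → end (x,ẋ)=(0.337293, -0.150783)
phase 4: p=0.7804, T=0.674, ωT=2.006431, cosh=3.785597, sinh=3.651129; start (x,ẋ)=(0.337293, -0.150783) → end (x,ẋ)=(-1.081956, -5.386950)

x = -1.0820, ẋ = -5.3869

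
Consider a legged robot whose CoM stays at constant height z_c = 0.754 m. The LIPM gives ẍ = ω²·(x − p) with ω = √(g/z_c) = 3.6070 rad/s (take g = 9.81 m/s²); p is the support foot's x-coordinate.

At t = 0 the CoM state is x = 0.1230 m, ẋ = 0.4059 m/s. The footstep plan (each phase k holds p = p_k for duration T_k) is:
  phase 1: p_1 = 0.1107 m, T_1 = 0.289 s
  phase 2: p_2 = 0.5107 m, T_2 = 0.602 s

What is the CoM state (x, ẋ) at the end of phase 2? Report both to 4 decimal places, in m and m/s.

x = 0.2843, ẋ = -0.6376

phase 1: p=0.1107, T=0.289, ωT=1.042423, cosh=1.594340, sinh=1.241741; start (x,ẋ)=(0.123000, 0.405900) → end (x,ẋ)=(0.270045, 0.702234)
phase 2: p=0.5107, T=0.602, ωT=2.171414, cosh=4.442347, sinh=4.328330; start (x,ẋ)=(0.270045, 0.702234) → end (x,ẋ)=(0.284294, -0.637610)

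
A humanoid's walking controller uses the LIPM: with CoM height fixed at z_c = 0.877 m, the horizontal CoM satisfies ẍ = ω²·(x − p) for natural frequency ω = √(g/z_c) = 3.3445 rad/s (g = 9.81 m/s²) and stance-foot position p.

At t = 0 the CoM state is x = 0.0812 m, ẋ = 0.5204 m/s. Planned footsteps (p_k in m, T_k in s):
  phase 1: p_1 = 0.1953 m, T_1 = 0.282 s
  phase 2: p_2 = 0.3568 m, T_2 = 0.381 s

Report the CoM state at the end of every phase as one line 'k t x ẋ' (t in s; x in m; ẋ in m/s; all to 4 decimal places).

phase 1: p=0.1953, T=0.282, ωT=0.943149, cosh=1.478728, sinh=1.089328; start (x,ẋ)=(0.081200, 0.520400) → end (x,ẋ)=(0.196075, 0.353834)
phase 2: p=0.3568, T=0.381, ωT=1.274255, cosh=1.927837, sinh=1.648198; start (x,ẋ)=(0.196075, 0.353834) → end (x,ẋ)=(0.221321, -0.203844)

1 0.2820 0.1961 0.3538
2 0.6630 0.2213 -0.2038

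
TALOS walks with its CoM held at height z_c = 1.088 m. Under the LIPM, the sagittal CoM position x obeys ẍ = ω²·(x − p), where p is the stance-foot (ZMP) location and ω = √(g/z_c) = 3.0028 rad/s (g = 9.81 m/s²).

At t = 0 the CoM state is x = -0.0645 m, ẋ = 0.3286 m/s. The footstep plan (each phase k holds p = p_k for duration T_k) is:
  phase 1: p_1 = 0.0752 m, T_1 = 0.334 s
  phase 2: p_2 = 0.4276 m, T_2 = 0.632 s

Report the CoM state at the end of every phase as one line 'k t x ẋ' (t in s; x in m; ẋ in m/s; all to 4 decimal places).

phase 1: p=0.0752, T=0.334, ωT=1.002935, cosh=1.546537, sinh=1.179736; start (x,ẋ)=(-0.064500, 0.328600) → end (x,ẋ)=(-0.011751, 0.013303)
phase 2: p=0.4276, T=0.632, ωT=1.897770, cosh=3.410451, sinh=3.260548; start (x,ẋ)=(-0.011751, 0.013303) → end (x,ẋ)=(-1.056341, -4.256219)

1 0.3340 -0.0118 0.0133
2 0.9660 -1.0563 -4.2562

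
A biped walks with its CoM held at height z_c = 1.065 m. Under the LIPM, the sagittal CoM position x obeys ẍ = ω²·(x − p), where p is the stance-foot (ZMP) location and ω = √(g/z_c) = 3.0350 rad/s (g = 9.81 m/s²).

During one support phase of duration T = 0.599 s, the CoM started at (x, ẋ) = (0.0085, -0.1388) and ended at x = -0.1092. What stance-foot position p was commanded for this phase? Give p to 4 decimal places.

ωT = 3.0350·0.599 = 1.817965; cosh(ωT) = 3.160834, sinh(ωT) = 2.998478
x(T) = p + (x₀−p)·cosh(ωT) + (ẋ₀/ω)·sinh(ωT) ⇒ p·(1 − cosh) = x(T) − x₀·cosh − (ẋ₀/ω)·sinh
numerator   = -0.1092 − (0.0085)·3.160834 − (-0.1388/3.0350)·2.998478 = 0.001063
denominator = 1 − 3.160834 = -2.160834
p = 0.001063 / -2.160834 = -0.0005

p = -0.0005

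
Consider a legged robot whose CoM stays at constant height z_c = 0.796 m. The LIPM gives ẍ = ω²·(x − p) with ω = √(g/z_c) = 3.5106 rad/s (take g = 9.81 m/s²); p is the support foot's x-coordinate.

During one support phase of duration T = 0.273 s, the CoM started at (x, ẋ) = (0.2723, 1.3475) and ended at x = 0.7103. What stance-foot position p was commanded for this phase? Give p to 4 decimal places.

ωT = 3.5106·0.273 = 0.958394; cosh(ωT) = 1.495507, sinh(ωT) = 1.111998
x(T) = p + (x₀−p)·cosh(ωT) + (ẋ₀/ω)·sinh(ωT) ⇒ p·(1 − cosh) = x(T) − x₀·cosh − (ẋ₀/ω)·sinh
numerator   = 0.7103 − (0.2723)·1.495507 − (1.3475/3.5106)·1.111998 = -0.123753
denominator = 1 − 1.495507 = -0.495507
p = -0.123753 / -0.495507 = 0.2498

p = 0.2498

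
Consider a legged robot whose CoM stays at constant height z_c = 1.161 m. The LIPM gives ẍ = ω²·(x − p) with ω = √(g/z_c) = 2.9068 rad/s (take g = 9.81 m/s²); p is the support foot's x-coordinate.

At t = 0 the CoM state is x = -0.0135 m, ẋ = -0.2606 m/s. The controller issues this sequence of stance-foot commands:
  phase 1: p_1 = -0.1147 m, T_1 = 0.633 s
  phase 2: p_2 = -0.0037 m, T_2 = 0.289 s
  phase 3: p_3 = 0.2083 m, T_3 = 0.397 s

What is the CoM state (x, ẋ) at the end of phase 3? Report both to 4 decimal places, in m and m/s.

phase 1: p=-0.1147, T=0.633, ωT=1.840004, cosh=3.227691, sinh=3.068875; start (x,ẋ)=(-0.013500, -0.260600) → end (x,ẋ)=(-0.063188, 0.061629)
phase 2: p=-0.0037, T=0.289, ωT=0.840065, cosh=1.374100, sinh=0.942418; start (x,ẋ)=(-0.063188, 0.061629) → end (x,ẋ)=(-0.065462, -0.078278)
phase 3: p=0.2083, T=0.397, ωT=1.154000, cosh=1.743111, sinh=1.427738; start (x,ẋ)=(-0.065462, -0.078278) → end (x,ẋ)=(-0.307345, -1.272599)

x = -0.3073, ẋ = -1.2726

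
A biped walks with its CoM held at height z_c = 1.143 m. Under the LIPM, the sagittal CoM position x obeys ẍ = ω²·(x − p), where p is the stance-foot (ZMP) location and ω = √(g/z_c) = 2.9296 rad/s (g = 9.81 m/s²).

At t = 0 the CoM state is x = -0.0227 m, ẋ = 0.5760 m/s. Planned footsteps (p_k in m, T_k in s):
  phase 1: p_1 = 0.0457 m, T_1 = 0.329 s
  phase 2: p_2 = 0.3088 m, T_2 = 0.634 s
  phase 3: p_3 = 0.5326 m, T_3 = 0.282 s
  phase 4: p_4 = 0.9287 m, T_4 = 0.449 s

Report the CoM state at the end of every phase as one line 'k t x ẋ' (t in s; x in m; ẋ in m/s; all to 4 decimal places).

1 0.3290 0.1632 0.6404
2 0.9630 0.5144 0.7688
3 1.2450 0.7501 0.9970
4 1.6940 1.1604 1.0867

phase 1: p=0.0457, T=0.329, ωT=0.963838, cosh=1.501583, sinh=1.120157; start (x,ẋ)=(-0.022700, 0.576000) → end (x,ẋ)=(0.163230, 0.640450)
phase 2: p=0.3088, T=0.634, ωT=1.857366, cosh=3.281462, sinh=3.125379; start (x,ẋ)=(0.163230, 0.640450) → end (x,ẋ)=(0.514368, 0.768758)
phase 3: p=0.5326, T=0.282, ωT=0.826147, cosh=1.361116, sinh=0.923384; start (x,ẋ)=(0.514368, 0.768758) → end (x,ẋ)=(0.750089, 0.997047)
phase 4: p=0.9287, T=0.449, ωT=1.315390, cosh=1.997287, sinh=1.728918; start (x,ẋ)=(0.750089, 0.997047) → end (x,ẋ)=(1.160375, 1.086720)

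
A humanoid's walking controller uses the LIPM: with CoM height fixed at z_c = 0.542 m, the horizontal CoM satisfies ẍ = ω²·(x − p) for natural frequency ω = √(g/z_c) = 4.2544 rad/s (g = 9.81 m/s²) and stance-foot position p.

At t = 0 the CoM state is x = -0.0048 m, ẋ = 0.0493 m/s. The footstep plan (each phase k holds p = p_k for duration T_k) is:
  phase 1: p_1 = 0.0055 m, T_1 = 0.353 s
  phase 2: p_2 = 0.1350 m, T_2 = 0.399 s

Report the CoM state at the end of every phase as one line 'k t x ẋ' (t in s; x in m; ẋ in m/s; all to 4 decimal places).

phase 1: p=0.0055, T=0.353, ωT=1.501803, cosh=2.356253, sinh=2.133525; start (x,ẋ)=(-0.004800, 0.049300) → end (x,ẋ)=(0.005954, 0.022672)
phase 2: p=0.1350, T=0.399, ωT=1.697506, cosh=2.821725, sinh=2.638585; start (x,ẋ)=(0.005954, 0.022672) → end (x,ẋ)=(-0.215072, -1.384647)

1 0.3530 0.0060 0.0227
2 0.7520 -0.2151 -1.3846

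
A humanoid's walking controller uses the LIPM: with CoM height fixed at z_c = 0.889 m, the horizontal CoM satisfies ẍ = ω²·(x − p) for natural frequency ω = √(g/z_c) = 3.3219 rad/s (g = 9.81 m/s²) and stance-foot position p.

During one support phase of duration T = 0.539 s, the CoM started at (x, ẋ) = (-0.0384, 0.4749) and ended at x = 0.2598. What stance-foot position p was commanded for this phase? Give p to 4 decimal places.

p = 0.0184

ωT = 3.3219·0.539 = 1.790504; cosh(ωT) = 3.079674, sinh(ωT) = 2.912798
x(T) = p + (x₀−p)·cosh(ωT) + (ẋ₀/ω)·sinh(ωT) ⇒ p·(1 − cosh) = x(T) − x₀·cosh − (ẋ₀/ω)·sinh
numerator   = 0.2598 − (-0.0384)·3.079674 − (0.4749/3.3219)·2.912798 = -0.038355
denominator = 1 − 3.079674 = -2.079674
p = -0.038355 / -2.079674 = 0.0184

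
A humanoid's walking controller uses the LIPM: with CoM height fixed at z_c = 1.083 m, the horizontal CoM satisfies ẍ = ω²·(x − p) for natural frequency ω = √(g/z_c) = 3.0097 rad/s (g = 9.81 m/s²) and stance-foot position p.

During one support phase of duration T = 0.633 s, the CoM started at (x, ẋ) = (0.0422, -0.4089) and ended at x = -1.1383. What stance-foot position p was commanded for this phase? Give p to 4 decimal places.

p = 0.3437

ωT = 3.0097·0.633 = 1.905140; cosh(ωT) = 3.434575, sinh(ωT) = 3.285774
x(T) = p + (x₀−p)·cosh(ωT) + (ẋ₀/ω)·sinh(ωT) ⇒ p·(1 − cosh) = x(T) − x₀·cosh − (ẋ₀/ω)·sinh
numerator   = -1.1383 − (0.0422)·3.434575 − (-0.4089/3.0097)·3.285774 = -0.836832
denominator = 1 − 3.434575 = -2.434575
p = -0.836832 / -2.434575 = 0.3437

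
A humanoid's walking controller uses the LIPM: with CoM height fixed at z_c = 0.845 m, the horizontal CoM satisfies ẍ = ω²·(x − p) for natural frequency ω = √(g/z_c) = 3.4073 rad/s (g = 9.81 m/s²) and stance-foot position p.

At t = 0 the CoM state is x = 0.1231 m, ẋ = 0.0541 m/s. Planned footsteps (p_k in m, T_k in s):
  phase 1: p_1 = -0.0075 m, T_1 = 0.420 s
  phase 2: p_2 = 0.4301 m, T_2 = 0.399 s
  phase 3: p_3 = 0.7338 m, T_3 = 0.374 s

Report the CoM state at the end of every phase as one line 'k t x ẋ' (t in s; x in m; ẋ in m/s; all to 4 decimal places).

1 0.4200 0.3126 0.9972
2 0.8190 0.7185 1.3414
3 1.1930 1.3531 2.5000

phase 1: p=-0.0075, T=0.420, ωT=1.431066, cosh=2.211105, sinh=1.972051; start (x,ẋ)=(0.123100, 0.054100) → end (x,ẋ)=(0.312582, 0.997170)
phase 2: p=0.4301, T=0.399, ωT=1.359513, cosh=2.075541, sinh=1.818755; start (x,ẋ)=(0.312582, 0.997170) → end (x,ẋ)=(0.718458, 1.341403)
phase 3: p=0.7338, T=0.374, ωT=1.274330, cosh=1.927962, sinh=1.648344; start (x,ẋ)=(0.718458, 1.341403) → end (x,ẋ)=(1.353149, 2.500006)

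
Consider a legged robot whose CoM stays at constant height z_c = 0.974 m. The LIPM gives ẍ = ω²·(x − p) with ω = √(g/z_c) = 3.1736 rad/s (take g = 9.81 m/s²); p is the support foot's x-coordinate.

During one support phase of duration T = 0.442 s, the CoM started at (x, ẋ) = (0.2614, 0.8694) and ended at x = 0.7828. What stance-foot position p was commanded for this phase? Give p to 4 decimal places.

ωT = 3.1736·0.442 = 1.402731; cosh(ωT) = 2.156108, sinh(ωT) = 1.910183
x(T) = p + (x₀−p)·cosh(ωT) + (ẋ₀/ω)·sinh(ωT) ⇒ p·(1 − cosh) = x(T) − x₀·cosh − (ẋ₀/ω)·sinh
numerator   = 0.7828 − (0.2614)·2.156108 − (0.8694/3.1736)·1.910183 = -0.304097
denominator = 1 − 2.156108 = -1.156108
p = -0.304097 / -1.156108 = 0.2630

p = 0.2630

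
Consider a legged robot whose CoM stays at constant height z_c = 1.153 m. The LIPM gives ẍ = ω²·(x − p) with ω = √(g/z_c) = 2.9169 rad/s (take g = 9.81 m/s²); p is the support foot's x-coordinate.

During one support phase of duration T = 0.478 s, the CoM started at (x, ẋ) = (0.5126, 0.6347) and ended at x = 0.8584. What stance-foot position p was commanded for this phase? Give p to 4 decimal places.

p = 0.5704

ωT = 2.9169·0.478 = 1.394278; cosh(ωT) = 2.140038, sinh(ωT) = 1.892026
x(T) = p + (x₀−p)·cosh(ωT) + (ẋ₀/ω)·sinh(ωT) ⇒ p·(1 − cosh) = x(T) − x₀·cosh − (ẋ₀/ω)·sinh
numerator   = 0.8584 − (0.5126)·2.140038 − (0.6347/2.9169)·1.892026 = -0.650277
denominator = 1 − 2.140038 = -1.140038
p = -0.650277 / -1.140038 = 0.5704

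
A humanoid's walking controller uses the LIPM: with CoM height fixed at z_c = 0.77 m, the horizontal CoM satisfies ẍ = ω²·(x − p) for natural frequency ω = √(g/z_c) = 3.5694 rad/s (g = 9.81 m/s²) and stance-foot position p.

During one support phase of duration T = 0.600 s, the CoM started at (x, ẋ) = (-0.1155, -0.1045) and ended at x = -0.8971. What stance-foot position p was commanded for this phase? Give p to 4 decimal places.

p = 0.0832

ωT = 3.5694·0.600 = 2.141640; cosh(ωT) = 4.315425, sinh(ωT) = 4.197963
x(T) = p + (x₀−p)·cosh(ωT) + (ẋ₀/ω)·sinh(ωT) ⇒ p·(1 − cosh) = x(T) − x₀·cosh − (ẋ₀/ω)·sinh
numerator   = -0.8971 − (-0.1155)·4.315425 − (-0.1045/3.5694)·4.197963 = -0.275766
denominator = 1 − 4.315425 = -3.315425
p = -0.275766 / -3.315425 = 0.0832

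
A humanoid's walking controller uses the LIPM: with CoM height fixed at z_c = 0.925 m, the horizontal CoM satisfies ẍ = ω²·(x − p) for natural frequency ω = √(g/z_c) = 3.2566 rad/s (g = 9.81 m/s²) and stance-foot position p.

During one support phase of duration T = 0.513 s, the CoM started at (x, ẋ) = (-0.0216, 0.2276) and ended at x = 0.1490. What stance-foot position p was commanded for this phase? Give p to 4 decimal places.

p = -0.0167

ωT = 3.2566·0.513 = 1.670636; cosh(ωT) = 2.751837, sinh(ωT) = 2.563709
x(T) = p + (x₀−p)·cosh(ωT) + (ẋ₀/ω)·sinh(ωT) ⇒ p·(1 − cosh) = x(T) − x₀·cosh − (ẋ₀/ω)·sinh
numerator   = 0.1490 − (-0.0216)·2.751837 − (0.2276/3.2566)·2.563709 = 0.029265
denominator = 1 − 2.751837 = -1.751837
p = 0.029265 / -1.751837 = -0.0167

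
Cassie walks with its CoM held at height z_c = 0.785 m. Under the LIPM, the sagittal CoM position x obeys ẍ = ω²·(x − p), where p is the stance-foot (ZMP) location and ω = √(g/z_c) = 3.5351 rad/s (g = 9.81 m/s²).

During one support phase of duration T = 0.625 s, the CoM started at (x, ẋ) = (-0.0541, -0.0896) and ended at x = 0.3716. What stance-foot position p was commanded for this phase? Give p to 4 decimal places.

ωT = 3.5351·0.625 = 2.209437; cosh(ωT) = 4.610176, sinh(ωT) = 4.500414
x(T) = p + (x₀−p)·cosh(ωT) + (ẋ₀/ω)·sinh(ωT) ⇒ p·(1 − cosh) = x(T) − x₀·cosh − (ẋ₀/ω)·sinh
numerator   = 0.3716 − (-0.0541)·4.610176 − (-0.0896/3.5351)·4.500414 = 0.735077
denominator = 1 − 4.610176 = -3.610176
p = 0.735077 / -3.610176 = -0.2036

p = -0.2036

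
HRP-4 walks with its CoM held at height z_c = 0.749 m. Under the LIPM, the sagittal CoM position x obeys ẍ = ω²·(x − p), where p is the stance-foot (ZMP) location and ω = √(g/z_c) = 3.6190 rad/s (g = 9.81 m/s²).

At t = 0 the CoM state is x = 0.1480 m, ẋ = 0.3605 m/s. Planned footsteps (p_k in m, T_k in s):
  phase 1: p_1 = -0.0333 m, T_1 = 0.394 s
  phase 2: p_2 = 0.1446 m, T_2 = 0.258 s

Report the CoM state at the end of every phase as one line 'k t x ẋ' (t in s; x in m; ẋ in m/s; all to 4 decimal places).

phase 1: p=-0.0333, T=0.394, ωT=1.425886, cosh=2.200919, sinh=1.960624; start (x,ẋ)=(0.148000, 0.360500) → end (x,ẋ)=(0.561031, 2.079845)
phase 2: p=0.1446, T=0.258, ωT=0.933702, cosh=1.468503, sinh=1.075407; start (x,ẋ)=(0.561031, 2.079845) → end (x,ẋ)=(1.374167, 4.674963)

1 0.3940 0.5610 2.0798
2 0.6520 1.3742 4.6750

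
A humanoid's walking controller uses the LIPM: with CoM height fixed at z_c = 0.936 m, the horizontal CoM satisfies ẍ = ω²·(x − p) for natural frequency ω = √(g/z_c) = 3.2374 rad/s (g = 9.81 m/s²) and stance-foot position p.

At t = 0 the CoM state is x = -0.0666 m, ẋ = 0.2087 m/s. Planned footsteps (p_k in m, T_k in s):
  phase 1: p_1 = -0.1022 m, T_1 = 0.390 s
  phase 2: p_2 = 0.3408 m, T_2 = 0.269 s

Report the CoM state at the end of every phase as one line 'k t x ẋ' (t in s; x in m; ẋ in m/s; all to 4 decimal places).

phase 1: p=-0.1022, T=0.390, ωT=1.262586, cosh=1.908736, sinh=1.625814; start (x,ẋ)=(-0.066600, 0.208700) → end (x,ẋ)=(0.070560, 0.585731)
phase 2: p=0.3408, T=0.269, ωT=0.870861, cosh=1.403779, sinh=0.985187; start (x,ẋ)=(0.070560, 0.585731) → end (x,ẋ)=(0.139689, -0.039681)

1 0.3900 0.0706 0.5857
2 0.6590 0.1397 -0.0397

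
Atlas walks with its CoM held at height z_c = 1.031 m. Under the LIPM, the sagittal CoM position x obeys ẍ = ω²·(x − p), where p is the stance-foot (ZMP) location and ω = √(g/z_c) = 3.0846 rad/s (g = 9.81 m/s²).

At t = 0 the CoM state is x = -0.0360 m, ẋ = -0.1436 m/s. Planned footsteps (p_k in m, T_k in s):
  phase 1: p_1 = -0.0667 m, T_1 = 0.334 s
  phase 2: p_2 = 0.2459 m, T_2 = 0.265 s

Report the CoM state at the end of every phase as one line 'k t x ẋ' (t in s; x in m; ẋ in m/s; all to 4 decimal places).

1 0.3340 -0.0751 -0.1110
2 0.5990 -0.2213 -1.0529

phase 1: p=-0.0667, T=0.334, ωT=1.030256, cosh=1.579350, sinh=1.222434; start (x,ẋ)=(-0.036000, -0.143600) → end (x,ẋ)=(-0.075123, -0.111033)
phase 2: p=0.2459, T=0.265, ωT=0.817419, cosh=1.353109, sinh=0.911539; start (x,ẋ)=(-0.075123, -0.111033) → end (x,ẋ)=(-0.221291, -1.052871)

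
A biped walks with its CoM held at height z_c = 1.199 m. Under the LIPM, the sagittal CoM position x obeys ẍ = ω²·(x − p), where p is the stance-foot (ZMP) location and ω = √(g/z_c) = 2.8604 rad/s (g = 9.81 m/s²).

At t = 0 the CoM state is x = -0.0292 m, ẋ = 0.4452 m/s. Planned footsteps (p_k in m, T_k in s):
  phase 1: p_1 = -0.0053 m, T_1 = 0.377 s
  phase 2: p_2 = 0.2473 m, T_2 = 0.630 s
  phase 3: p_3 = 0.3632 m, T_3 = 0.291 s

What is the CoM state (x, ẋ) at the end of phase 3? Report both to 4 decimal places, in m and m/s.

x = 1.1321, ẋ = 2.4080

phase 1: p=-0.0053, T=0.377, ωT=1.078371, cosh=1.640018, sinh=1.299868; start (x,ẋ)=(-0.029200, 0.445200) → end (x,ẋ)=(0.157818, 0.641272)
phase 2: p=0.2473, T=0.630, ωT=1.802052, cosh=3.113517, sinh=2.948557; start (x,ẋ)=(0.157818, 0.641272) → end (x,ẋ)=(0.629734, 1.241920)
phase 3: p=0.3632, T=0.291, ωT=0.832376, cosh=1.366895, sinh=0.931880; start (x,ẋ)=(0.629734, 1.241920) → end (x,ẋ)=(1.132124, 2.408033)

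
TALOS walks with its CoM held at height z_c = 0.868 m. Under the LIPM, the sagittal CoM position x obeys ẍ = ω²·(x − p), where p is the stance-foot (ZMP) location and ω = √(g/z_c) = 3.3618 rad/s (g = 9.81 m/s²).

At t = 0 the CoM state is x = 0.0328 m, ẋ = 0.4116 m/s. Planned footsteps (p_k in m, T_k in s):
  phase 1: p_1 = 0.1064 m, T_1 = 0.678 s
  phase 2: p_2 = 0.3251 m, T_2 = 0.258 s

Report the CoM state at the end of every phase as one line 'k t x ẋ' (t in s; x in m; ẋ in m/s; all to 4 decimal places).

phase 1: p=0.1064, T=0.678, ωT=2.279300, cosh=4.936099, sinh=4.833744; start (x,ẋ)=(0.032800, 0.411600) → end (x,ẋ)=(0.334920, 0.835693)
phase 2: p=0.3251, T=0.258, ωT=0.867344, cosh=1.400323, sinh=0.980257; start (x,ẋ)=(0.334920, 0.835693) → end (x,ẋ)=(0.582528, 1.202600)

1 0.6780 0.3349 0.8357
2 0.9360 0.5825 1.2026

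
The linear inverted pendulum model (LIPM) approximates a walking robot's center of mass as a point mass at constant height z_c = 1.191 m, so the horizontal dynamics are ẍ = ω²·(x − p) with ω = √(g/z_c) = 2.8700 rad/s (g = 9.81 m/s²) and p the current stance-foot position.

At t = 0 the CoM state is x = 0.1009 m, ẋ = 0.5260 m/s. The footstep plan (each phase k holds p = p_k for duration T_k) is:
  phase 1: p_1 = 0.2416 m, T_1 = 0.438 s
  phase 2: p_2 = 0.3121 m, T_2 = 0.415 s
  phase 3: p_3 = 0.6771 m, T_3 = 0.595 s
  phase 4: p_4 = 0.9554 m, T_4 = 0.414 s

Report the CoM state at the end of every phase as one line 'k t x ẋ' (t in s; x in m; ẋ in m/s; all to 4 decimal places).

1 0.4380 0.2703 0.3470
2 0.8530 0.4176 0.4447
3 1.4480 0.3512 -0.7196
4 1.8620 -0.5010 -3.8707

phase 1: p=0.2416, T=0.438, ωT=1.257060, cosh=1.899781, sinh=1.615291; start (x,ẋ)=(0.100900, 0.526000) → end (x,ẋ)=(0.270344, 0.347015)
phase 2: p=0.3121, T=0.415, ωT=1.191050, cosh=1.797218, sinh=1.493316; start (x,ẋ)=(0.270344, 0.347015) → end (x,ẋ)=(0.417614, 0.444703)
phase 3: p=0.6771, T=0.595, ωT=1.707650, cosh=2.848638, sinh=2.667346; start (x,ẋ)=(0.417614, 0.444703) → end (x,ẋ)=(0.351220, -0.719643)
phase 4: p=0.9554, T=0.414, ωT=1.188180, cosh=1.792940, sinh=1.488164; start (x,ẋ)=(0.351220, -0.719643) → end (x,ẋ)=(-0.501010, -3.870748)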